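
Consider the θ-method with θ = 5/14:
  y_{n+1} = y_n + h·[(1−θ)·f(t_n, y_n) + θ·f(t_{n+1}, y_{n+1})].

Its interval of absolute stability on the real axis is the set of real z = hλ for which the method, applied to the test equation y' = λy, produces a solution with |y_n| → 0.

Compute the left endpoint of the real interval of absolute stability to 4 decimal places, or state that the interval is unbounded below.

Test eqn y'=λy, z=hλ:
  y_{n+1} = y_n + z·[9/14·y_n + 5/14·y_{n+1}] ⇒ (1 − 5/14z)y_{n+1} = (1 + 9/14z)y_n
  ⇒ R(z) = (1 + 9/14z)/(1 − 5/14z).

Find x<0 with |R(x)|<1.
x=-1.27: |R|=0.1263
R=−1: 1+9/14x = −1+5/14x ⇒ -2/7x=2 ⇒ x=2/(-2/7)=-7.0000
Confirm numerically:
  x=-6.579: |R|=0.96409 <1
  x=-5.592: |R|=0.86578 <1
  x=-5.058: |R|=0.80229 <1
  x=-3.316: |R|=0.51812 <1
  x=-7.515: |R|=1.03994 >1
  x=-7.293: |R|=1.02322 >1
  x=-7.114: |R|=1.00920 >1
Interval (-7.0000, 0).

z* = -7.0000.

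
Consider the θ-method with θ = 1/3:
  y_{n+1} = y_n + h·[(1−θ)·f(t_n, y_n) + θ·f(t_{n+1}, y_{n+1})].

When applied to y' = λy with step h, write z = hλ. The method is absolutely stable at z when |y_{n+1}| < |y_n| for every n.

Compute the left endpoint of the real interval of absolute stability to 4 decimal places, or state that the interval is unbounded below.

z* = -6.0000.

Test eqn y'=λy, z=hλ:
  y_{n+1} = y_n + z·[2/3·y_n + 1/3·y_{n+1}] ⇒ (1 − 1/3z)y_{n+1} = (1 + 2/3z)y_n
  Hence R(z) = (1 + 2/3z)/(1 − 1/3z).

Boundary: |R(x)|=1, x<0.
x=-1.47: |R|=0.0134
R=−1: 1+2/3x = −1+1/3x ⇒ -1/3x=2 ⇒ x=2/(-1/3)=-6.0000
Confirm numerically:
  x=-5.187: |R|=0.90070 <1
  x=-4.459: |R|=0.79340 <1
  x=-4.094: |R|=0.73132 <1
  x=-2.419: |R|=0.33918 <1
  x=-6.545: |R|=1.05710 >1
  x=-6.397: |R|=1.04225 >1
Interval (-6.0000, 0).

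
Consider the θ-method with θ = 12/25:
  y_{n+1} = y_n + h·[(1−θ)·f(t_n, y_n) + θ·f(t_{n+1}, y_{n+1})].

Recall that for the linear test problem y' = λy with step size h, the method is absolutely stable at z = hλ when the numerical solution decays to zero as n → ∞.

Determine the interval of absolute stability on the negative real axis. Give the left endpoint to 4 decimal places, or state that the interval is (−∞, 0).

On y'=λy, z=hλ:
  y_{n+1} = y_n + z·[13/25·y_n + 12/25·y_{n+1}] ⇒ (1 − 12/25z)y_{n+1} = (1 + 13/25z)y_n
  R(z) = (1 + 13/25z)/(1 − 12/25z).

Boundary: |R(x)|=1, x<0.
x=-0.93: |R|=0.3570
R=−1: 1+13/25x = −1+12/25x ⇒ -1/25x=2 ⇒ x=2/(-1/25)=-50.0000
Confirm numerically:
  x=-49.892: |R|=0.99983 <1
  x=-48.539: |R|=0.99759 <1
  x=-28.743: |R|=0.94254 <1
  x=-50.466: |R|=1.00074 >1
  x=-50.442: |R|=1.00070 >1
  x=-50.350: |R|=1.00056 >1
So |R|<1 on (-50.0000, 0).

z∈(-50.0000,0).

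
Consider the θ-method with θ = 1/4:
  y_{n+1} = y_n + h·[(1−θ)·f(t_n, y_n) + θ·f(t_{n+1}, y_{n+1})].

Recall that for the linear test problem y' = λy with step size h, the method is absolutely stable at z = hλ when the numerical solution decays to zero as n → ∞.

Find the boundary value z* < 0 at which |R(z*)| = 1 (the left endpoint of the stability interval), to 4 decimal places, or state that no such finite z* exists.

z* = -4.0000.

On y'=λy, z=hλ:
  y_{n+1} = y_n + z·[3/4·y_n + 1/4·y_{n+1}] ⇒ (1 − 1/4z)y_{n+1} = (1 + 3/4z)y_n
  so R(z) = (1 + 3/4z)/(1 − 1/4z).

Need |R(x)|<1, x<0.
x=-1.25: |R|=0.0476
R=−1: 1+3/4x = −1+1/4x ⇒ -1/2x=2 ⇒ x=2/(-1/2)=-4.0000
Confirm numerically:
  x=-2.922: |R|=0.68853 <1
  x=-2.090: |R|=0.37274 <1
  x=-1.867: |R|=0.27288 <1
  x=-1.642: |R|=0.16413 <1
  x=-4.501: |R|=1.11787 >1
  x=-4.259: |R|=1.06272 >1
  x=-4.145: |R|=1.03560 >1
Interval (-4.0000, 0).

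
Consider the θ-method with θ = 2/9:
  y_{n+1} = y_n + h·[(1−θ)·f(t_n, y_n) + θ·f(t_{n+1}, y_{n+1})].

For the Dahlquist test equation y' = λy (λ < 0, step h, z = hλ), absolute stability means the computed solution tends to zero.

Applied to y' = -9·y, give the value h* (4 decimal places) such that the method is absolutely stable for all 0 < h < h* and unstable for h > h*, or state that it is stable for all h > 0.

(-3.6000,0); λ=-9 ⇒ h* = (18/5)/9 = 0.4000.

With y'=λy (z=hλ):
  y_{n+1} = y_n + z·[7/9·y_n + 2/9·y_{n+1}] ⇒ (1 − 2/9z)y_{n+1} = (1 + 7/9z)y_n
  so R(z) = (1 + 7/9z)/(1 − 2/9z).

Solve |R(x)|<1 on ℝ⁻.
x=-0.92: |R|=0.2362
R=−1: 1+7/9x = −1+2/9x ⇒ -5/9x=2 ⇒ x=2/(-5/9)=-3.6000
Confirm numerically:
  x=-3.330: |R|=0.91379 <1
  x=-2.850: |R|=0.74490 <1
  x=-2.522: |R|=0.61621 <1
  x=-1.890: |R|=0.33099 <1
  x=-3.881: |R|=1.08382 >1
  x=-3.744: |R|=1.04367 >1
  x=-3.660: |R|=1.01838 >1
Stable set (-3.6000, 0).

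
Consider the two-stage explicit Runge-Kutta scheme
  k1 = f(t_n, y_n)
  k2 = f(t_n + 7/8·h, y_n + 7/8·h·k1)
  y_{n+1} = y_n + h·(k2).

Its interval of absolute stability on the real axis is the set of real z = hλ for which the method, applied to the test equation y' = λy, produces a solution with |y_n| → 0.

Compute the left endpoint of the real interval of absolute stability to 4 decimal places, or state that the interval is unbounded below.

With y'=λy (z=hλ):
  k1=λy_n ⇒ h·k1=z·y_n;  k2=λ(1+7/8z)y_n ⇒ h·k2=z(1+7/8z)y_n
  y_{n+1}/y_n = 1 + z(1+7/8z) = 1 + z + 7/8z²
  ⇒ R(z) = 1 + z + 7/8z².

Boundary: |R(x)|=1, x<0.
x=-1.34: |R|=1.2312
R=1: x+7/8x²=0 ⇒ x=−8/7=-1.1429; min R=1−1/(4·7/8)=0.7143>−1
Confirm numerically:
  x=-1.094: |R|=0.95323 <1
  x=-0.639: |R|=0.71828 <1
  x=-0.477: |R|=0.72209 <1
  x=-0.470: |R|=0.72329 <1
  x=-1.615: |R|=1.66720 >1
  x=-1.524: |R|=1.50825 >1
  x=-1.165: |R|=1.02257 >1
Interval (-1.1429, 0).

left endpoint -1.1429.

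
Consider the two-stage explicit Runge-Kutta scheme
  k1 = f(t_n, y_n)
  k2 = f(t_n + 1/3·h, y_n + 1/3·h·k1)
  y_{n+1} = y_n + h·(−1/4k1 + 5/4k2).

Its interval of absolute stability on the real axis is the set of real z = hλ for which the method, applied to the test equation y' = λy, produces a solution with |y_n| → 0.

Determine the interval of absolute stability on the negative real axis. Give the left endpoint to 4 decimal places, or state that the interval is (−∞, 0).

Set f=λy, z=hλ:
  k1=λy_n ⇒ h·k1=z·y_n;  k2=λ(1+1/3z)y_n ⇒ h·k2=z(1+1/3z)y_n
  y_{n+1}/y_n = 1 − 1/4z + 5/4z(1+1/3z) = 1 + z + 5/12z²
  ⇒ R(z) = 1 + z + 5/12z².

Find x<0 with |R(x)|<1.
x=-0.46: |R|=0.6282
R=1: x+5/12x²=0 ⇒ x=−12/5=-2.4000; min R=1−1/(4·5/12)=0.4000>−1
Confirm numerically:
  x=-2.312: |R|=0.91523 <1
  x=-1.921: |R|=0.61660 <1
  x=-1.563: |R|=0.45490 <1
  x=-0.966: |R|=0.42282 <1
  x=-2.994: |R|=1.74102 >1
  x=-2.898: |R|=1.60134 >1
  x=-2.673: |R|=1.30405 >1
Stable set (-2.4000, 0).

z∈(-2.4000,0).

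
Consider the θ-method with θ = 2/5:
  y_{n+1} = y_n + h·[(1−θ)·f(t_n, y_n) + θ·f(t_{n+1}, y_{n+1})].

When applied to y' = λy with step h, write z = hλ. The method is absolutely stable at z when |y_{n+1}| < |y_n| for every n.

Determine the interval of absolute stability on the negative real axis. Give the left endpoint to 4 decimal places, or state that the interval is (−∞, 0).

(-10.0000, 0).

Set f=λy, z=hλ:
  y_{n+1} = y_n + z·[3/5·y_n + 2/5·y_{n+1}] ⇒ (1 − 2/5z)y_{n+1} = (1 + 3/5z)y_n
  ⇒ R(z) = (1 + 3/5z)/(1 − 2/5z).

Need |R(x)|<1, x<0.
x=-1.64: |R|=0.0097
R=−1: 1+3/5x = −1+2/5x ⇒ -1/5x=2 ⇒ x=2/(-1/5)=-10.0000
Confirm numerically:
  x=-8.960: |R|=0.95462 <1
  x=-6.364: |R|=0.79490 <1
  x=-5.336: |R|=0.70240 <1
  x=-10.583: |R|=1.02228 >1
  x=-10.267: |R|=1.01046 >1
Stable set (-10.0000, 0).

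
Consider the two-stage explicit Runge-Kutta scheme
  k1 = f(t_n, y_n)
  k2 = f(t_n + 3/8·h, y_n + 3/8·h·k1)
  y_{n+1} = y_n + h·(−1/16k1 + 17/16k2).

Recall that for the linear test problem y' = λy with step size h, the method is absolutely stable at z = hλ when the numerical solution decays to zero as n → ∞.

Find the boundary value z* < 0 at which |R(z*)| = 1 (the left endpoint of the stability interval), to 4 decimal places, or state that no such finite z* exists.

left endpoint -2.5098.

With y'=λy (z=hλ):
  k1=λy_n ⇒ h·k1=z·y_n;  k2=λ(1+3/8z)y_n ⇒ h·k2=z(1+3/8z)y_n
  y_{n+1}/y_n = 1 − 1/16z + 17/16z(1+3/8z) = 1 + z + 51/128z²
  Hence R(z) = 1 + z + 51/128z².

Need |R(x)|<1, x<0.
x=-1.01: |R|=0.3964
R=1: x+51/128x²=0 ⇒ x=−128/51=-2.5098; min R=1−1/(4·51/128)=0.3725>−1
Confirm numerically:
  x=-2.251: |R|=0.76788 <1
  x=-2.185: |R|=0.71723 <1
  x=-1.357: |R|=0.37670 <1
  x=-1.340: |R|=0.37543 <1
  x=-2.974: |R|=1.55005 >1
  x=-2.701: |R|=1.20576 >1
Interval (-2.5098, 0).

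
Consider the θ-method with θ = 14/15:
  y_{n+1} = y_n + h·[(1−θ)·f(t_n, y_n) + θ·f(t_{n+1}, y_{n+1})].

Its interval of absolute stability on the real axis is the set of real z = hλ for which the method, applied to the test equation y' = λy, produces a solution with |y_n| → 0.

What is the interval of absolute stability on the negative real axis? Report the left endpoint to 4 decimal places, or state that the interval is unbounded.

interval (−∞, 0).

With y'=λy (z=hλ):
  y_{n+1} = y_n + z·[1/15·y_n + 14/15·y_{n+1}] ⇒ (1 − 14/15z)y_{n+1} = (1 + 1/15z)y_n
  R(z) = (1 + 1/15z)/(1 − 14/15z).

Solve |R(x)|<1 on ℝ⁻.
x=-1.18: |R|=0.4385
x=-2: |R|=0.3023
x=-10: |R|=0.0323
x=-100: |R|=0.0601
θ=14/15≥1/2 ⇒ |1+1/15x|<|1−14/15x| ∀x<0 ⇒ stable on all of ℝ⁻.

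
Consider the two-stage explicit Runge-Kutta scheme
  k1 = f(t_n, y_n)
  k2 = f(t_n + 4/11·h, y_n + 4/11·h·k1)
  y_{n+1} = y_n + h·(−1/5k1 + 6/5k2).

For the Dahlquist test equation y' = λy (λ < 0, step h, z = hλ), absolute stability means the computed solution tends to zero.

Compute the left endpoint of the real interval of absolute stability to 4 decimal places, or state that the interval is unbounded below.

With y'=λy (z=hλ):
  k1=λy_n ⇒ h·k1=z·y_n;  k2=λ(1+4/11z)y_n ⇒ h·k2=z(1+4/11z)y_n
  y_{n+1}/y_n = 1 − 1/5z + 6/5z(1+4/11z) = 1 + z + 24/55z²
  R(z) = 1 + z + 24/55z².

Boundary: |R(x)|=1, x<0.
x=-1.53: |R|=0.4915
R=1: x+24/55x²=0 ⇒ x=−55/24=-2.2917; min R=1−1/(4·24/55)=0.4271>−1
Confirm numerically:
  x=-1.885: |R|=0.66550 <1
  x=-1.342: |R|=0.44388 <1
  x=-0.926: |R|=0.44817 <1
  x=-2.536: |R|=1.27038 >1
  x=-2.531: |R|=1.26433 >1
Interval (-2.2917, 0).

left endpoint -2.2917.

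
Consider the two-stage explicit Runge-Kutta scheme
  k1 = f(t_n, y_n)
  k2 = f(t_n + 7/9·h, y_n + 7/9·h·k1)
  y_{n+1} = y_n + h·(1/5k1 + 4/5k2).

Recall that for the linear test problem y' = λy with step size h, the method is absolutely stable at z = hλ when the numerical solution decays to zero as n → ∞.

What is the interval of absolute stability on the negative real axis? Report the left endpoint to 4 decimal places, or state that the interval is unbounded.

(-1.6071, 0).

Test eqn y'=λy, z=hλ:
  k1=λy_n ⇒ h·k1=z·y_n;  k2=λ(1+7/9z)y_n ⇒ h·k2=z(1+7/9z)y_n
  y_{n+1}/y_n = 1 + 1/5z + 4/5z(1+7/9z) = 1 + z + 28/45z²
  so R(z) = 1 + z + 28/45z².

Boundary: |R(x)|=1, x<0.
x=-0.3: |R|=0.7560
R=1: x+28/45x²=0 ⇒ x=−45/28=-1.6071; min R=1−1/(4·28/45)=0.5982>−1
Confirm numerically:
  x=-0.880: |R|=0.60185 <1
  x=-0.782: |R|=0.59850 <1
  x=-0.760: |R|=0.59940 <1
  x=-1.742: |R|=1.14617 >1
  x=-1.672: |R|=1.06747 >1
Interval (-1.6071, 0).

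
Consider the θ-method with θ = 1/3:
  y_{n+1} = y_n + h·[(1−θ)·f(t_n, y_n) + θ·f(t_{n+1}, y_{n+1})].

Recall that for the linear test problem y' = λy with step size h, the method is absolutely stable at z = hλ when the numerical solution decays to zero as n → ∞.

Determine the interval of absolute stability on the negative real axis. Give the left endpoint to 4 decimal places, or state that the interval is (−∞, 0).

z∈(-6.0000,0).

With y'=λy (z=hλ):
  y_{n+1} = y_n + z·[2/3·y_n + 1/3·y_{n+1}] ⇒ (1 − 1/3z)y_{n+1} = (1 + 2/3z)y_n
  Hence R(z) = (1 + 2/3z)/(1 − 1/3z).

Find x<0 with |R(x)|<1.
x=-0.34: |R|=0.6946
R=−1: 1+2/3x = −1+1/3x ⇒ -1/3x=2 ⇒ x=2/(-1/3)=-6.0000
Confirm numerically:
  x=-5.710: |R|=0.96670 <1
  x=-5.385: |R|=0.92665 <1
  x=-4.831: |R|=0.85072 <1
  x=-3.429: |R|=0.60009 <1
  x=-6.278: |R|=1.02996 >1
  x=-6.187: |R|=1.02035 >1
Stable set (-6.0000, 0).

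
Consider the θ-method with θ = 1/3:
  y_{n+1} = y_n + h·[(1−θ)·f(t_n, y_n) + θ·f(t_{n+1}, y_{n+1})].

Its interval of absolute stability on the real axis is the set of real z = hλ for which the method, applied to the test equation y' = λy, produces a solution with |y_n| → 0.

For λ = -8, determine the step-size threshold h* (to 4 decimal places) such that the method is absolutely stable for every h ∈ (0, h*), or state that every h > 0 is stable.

(-6.0000,0); λ=-8 ⇒ h* = (6)/8 = 0.7500.

On y'=λy, z=hλ:
  y_{n+1} = y_n + z·[2/3·y_n + 1/3·y_{n+1}] ⇒ (1 − 1/3z)y_{n+1} = (1 + 2/3z)y_n
  Hence R(z) = (1 + 2/3z)/(1 − 1/3z).

Boundary: |R(x)|=1, x<0.
x=-0.35: |R|=0.6866
R=−1: 1+2/3x = −1+1/3x ⇒ -1/3x=2 ⇒ x=2/(-1/3)=-6.0000
Confirm numerically:
  x=-5.228: |R|=0.90617 <1
  x=-4.805: |R|=0.84689 <1
  x=-4.259: |R|=0.76016 <1
  x=-6.337: |R|=1.03609 >1
  x=-6.251: |R|=1.02713 >1
  x=-6.121: |R|=1.01327 >1
Interval (-6.0000, 0).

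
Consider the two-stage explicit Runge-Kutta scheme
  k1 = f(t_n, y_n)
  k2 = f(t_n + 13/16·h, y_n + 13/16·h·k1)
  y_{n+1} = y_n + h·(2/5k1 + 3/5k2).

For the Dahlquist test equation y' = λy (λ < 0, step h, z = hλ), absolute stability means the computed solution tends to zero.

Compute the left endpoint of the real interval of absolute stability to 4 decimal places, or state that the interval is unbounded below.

z* = -2.0513.

Test eqn y'=λy, z=hλ:
  k1=λy_n ⇒ h·k1=z·y_n;  k2=λ(1+13/16z)y_n ⇒ h·k2=z(1+13/16z)y_n
  y_{n+1}/y_n = 1 + 2/5z + 3/5z(1+13/16z) = 1 + z + 39/80z²
  so R(z) = 1 + z + 39/80z².

Boundary: |R(x)|=1, x<0.
x=-1.73: |R|=0.7290
R=1: x+39/80x²=0 ⇒ x=−80/39=-2.0513; min R=1−1/(4·39/80)=0.4872>−1
Confirm numerically:
  x=-1.775: |R|=0.76093 <1
  x=-1.742: |R|=0.73735 <1
  x=-1.216: |R|=0.50484 <1
  x=-1.007: |R|=0.48735 <1
  x=-2.440: |R|=1.46238 >1
  x=-2.313: |R|=1.29511 >1
  x=-2.203: |R|=1.16294 >1
So |R|<1 on (-2.0513, 0).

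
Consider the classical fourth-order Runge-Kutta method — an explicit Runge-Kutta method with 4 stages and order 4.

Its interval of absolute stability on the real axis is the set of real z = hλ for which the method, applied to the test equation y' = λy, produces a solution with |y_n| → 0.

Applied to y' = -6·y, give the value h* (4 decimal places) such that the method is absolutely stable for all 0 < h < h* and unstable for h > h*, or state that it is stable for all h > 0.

Test eqn y'=λy, z=hλ:
  order 4, 4-stage ⇒ R(z)=1+z+z^2/2+z^3/6+z^4/24
  (e.g. R(-1.55)=0.27110, |R|=0.27110)

Boundary: |R(x)|=1, x<0.
x=-1.55: |R|=0.2711
|R(-1.65)|=0.2714 |R(-1.45)|=0.2773 |R(-0.86)|=0.4266
Bisect:
  x_lo=-3.1442 |R|=1.6904  x_hi=-0.1112 |R|=0.8948
  mid=-1.62769 |R|=0.27074 →hi
  mid=-2.38595 |R|=0.54697 →hi
  mid=-2.76508 |R|=0.96995 →hi
  mid=-2.95464 |R|=1.28683 →lo
  mid=-2.85986 |R|=1.11837 →lo
  mid=-2.81247 |R|=1.04175 →lo
  mid=-2.78877 |R|=1.00526 →lo
  mid=-2.77693 |R|=0.98746 →hi
  mid=-2.78285 |R|=0.99632 →hi
  mid=-2.78581 |R|=1.00078 →lo
  ...
  [-2.78544,-2.78526] ⇒ x*=-2.7853
Interval (-2.7853, 0).

(-2.7853,0); λ=-6 ⇒ h* = 0.4642.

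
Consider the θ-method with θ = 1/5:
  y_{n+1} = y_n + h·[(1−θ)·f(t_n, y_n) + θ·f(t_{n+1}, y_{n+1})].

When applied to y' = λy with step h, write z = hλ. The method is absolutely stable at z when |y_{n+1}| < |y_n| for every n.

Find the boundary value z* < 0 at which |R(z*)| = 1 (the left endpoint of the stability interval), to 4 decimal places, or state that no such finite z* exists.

left endpoint -3.3333.

Test eqn y'=λy, z=hλ:
  y_{n+1} = y_n + z·[4/5·y_n + 1/5·y_{n+1}] ⇒ (1 − 1/5z)y_{n+1} = (1 + 4/5z)y_n
  so R(z) = (1 + 4/5z)/(1 − 1/5z).

Solve |R(x)|<1 on ℝ⁻.
x=-0.85: |R|=0.2735
R=−1: 1+4/5x = −1+1/5x ⇒ -3/5x=2 ⇒ x=2/(-3/5)=-3.3333
Confirm numerically:
  x=-3.161: |R|=0.93665 <1
  x=-2.852: |R|=0.81610 <1
  x=-1.399: |R|=0.09314 <1
  x=-3.818: |R|=1.16489 >1
  x=-3.467: |R|=1.04736 >1
Interval (-3.3333, 0).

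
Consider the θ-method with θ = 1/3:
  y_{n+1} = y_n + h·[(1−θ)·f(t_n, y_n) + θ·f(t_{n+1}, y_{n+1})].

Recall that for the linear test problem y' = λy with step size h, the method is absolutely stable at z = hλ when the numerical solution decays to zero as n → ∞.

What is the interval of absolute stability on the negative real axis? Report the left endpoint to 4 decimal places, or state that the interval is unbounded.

With y'=λy (z=hλ):
  y_{n+1} = y_n + z·[2/3·y_n + 1/3·y_{n+1}] ⇒ (1 − 1/3z)y_{n+1} = (1 + 2/3z)y_n
  so R(z) = (1 + 2/3z)/(1 − 1/3z).

Find x<0 with |R(x)|<1.
x=-0.3: |R|=0.7273
R=−1: 1+2/3x = −1+1/3x ⇒ -1/3x=2 ⇒ x=2/(-1/3)=-6.0000
Confirm numerically:
  x=-5.695: |R|=0.96492 <1
  x=-4.711: |R|=0.83284 <1
  x=-3.531: |R|=0.62196 <1
  x=-2.442: |R|=0.34620 <1
  x=-6.589: |R|=1.06142 >1
  x=-6.433: |R|=1.04590 >1
So |R|<1 on (-6.0000, 0).

(-6.0000, 0).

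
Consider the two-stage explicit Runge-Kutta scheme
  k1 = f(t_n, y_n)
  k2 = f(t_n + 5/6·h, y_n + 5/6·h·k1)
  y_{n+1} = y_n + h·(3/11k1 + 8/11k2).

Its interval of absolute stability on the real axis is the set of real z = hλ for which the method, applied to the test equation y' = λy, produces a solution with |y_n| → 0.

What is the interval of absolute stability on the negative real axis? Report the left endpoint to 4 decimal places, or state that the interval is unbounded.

z∈(-1.6500,0).

Test eqn y'=λy, z=hλ:
  k1=λy_n ⇒ h·k1=z·y_n;  k2=λ(1+5/6z)y_n ⇒ h·k2=z(1+5/6z)y_n
  y_{n+1}/y_n = 1 + 3/11z + 8/11z(1+5/6z) = 1 + z + 20/33z²
  R(z) = 1 + z + 20/33z².

Solve |R(x)|<1 on ℝ⁻.
x=-0.75: |R|=0.5909
R=1: x+20/33x²=0 ⇒ x=−33/20=-1.6500; min R=1−1/(4·20/33)=0.5875>−1
Confirm numerically:
  x=-1.264: |R|=0.70430 <1
  x=-1.242: |R|=0.69289 <1
  x=-1.015: |R|=0.60938 <1
  x=-0.676: |R|=0.60096 <1
  x=-2.233: |R|=1.78899 >1
  x=-2.159: |R|=1.66602 >1
  x=-1.731: |R|=1.08498 >1
Stable set (-1.6500, 0).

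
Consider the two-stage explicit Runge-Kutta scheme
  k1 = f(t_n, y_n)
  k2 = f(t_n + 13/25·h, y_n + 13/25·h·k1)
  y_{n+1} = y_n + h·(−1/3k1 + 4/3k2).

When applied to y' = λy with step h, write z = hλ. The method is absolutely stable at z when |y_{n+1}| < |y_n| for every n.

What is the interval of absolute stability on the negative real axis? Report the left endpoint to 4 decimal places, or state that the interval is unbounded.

(-1.4423, 0).

Test eqn y'=λy, z=hλ:
  k1=λy_n ⇒ h·k1=z·y_n;  k2=λ(1+13/25z)y_n ⇒ h·k2=z(1+13/25z)y_n
  y_{n+1}/y_n = 1 − 1/3z + 4/3z(1+13/25z) = 1 + z + 52/75z²
  Hence R(z) = 1 + z + 52/75z².

Need |R(x)|<1, x<0.
x=-0.38: |R|=0.7201
R=1: x+52/75x²=0 ⇒ x=−75/52=-1.4423; min R=1−1/(4·52/75)=0.6394>−1
Confirm numerically:
  x=-1.270: |R|=0.84828 <1
  x=-0.788: |R|=0.64252 <1
  x=-0.729: |R|=0.63947 <1
  x=-0.703: |R|=0.63965 <1
  x=-2.000: |R|=1.77333 >1
  x=-1.520: |R|=1.08188 >1
Stable set (-1.4423, 0).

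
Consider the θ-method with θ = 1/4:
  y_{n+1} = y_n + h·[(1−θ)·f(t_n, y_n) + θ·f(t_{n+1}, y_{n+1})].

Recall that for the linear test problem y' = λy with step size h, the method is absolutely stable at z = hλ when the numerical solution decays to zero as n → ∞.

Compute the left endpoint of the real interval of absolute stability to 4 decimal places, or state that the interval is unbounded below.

left endpoint -4.0000.

Set f=λy, z=hλ:
  y_{n+1} = y_n + z·[3/4·y_n + 1/4·y_{n+1}] ⇒ (1 − 1/4z)y_{n+1} = (1 + 3/4z)y_n
  so R(z) = (1 + 3/4z)/(1 − 1/4z).

Solve |R(x)|<1 on ℝ⁻.
x=-0.39: |R|=0.6446
R=−1: 1+3/4x = −1+1/4x ⇒ -1/2x=2 ⇒ x=2/(-1/2)=-4.0000
Confirm numerically:
  x=-2.297: |R|=0.45911 <1
  x=-2.278: |R|=0.45142 <1
  x=-2.147: |R|=0.39710 <1
  x=-4.237: |R|=1.05755 >1
  x=-4.233: |R|=1.05660 >1
Stable set (-4.0000, 0).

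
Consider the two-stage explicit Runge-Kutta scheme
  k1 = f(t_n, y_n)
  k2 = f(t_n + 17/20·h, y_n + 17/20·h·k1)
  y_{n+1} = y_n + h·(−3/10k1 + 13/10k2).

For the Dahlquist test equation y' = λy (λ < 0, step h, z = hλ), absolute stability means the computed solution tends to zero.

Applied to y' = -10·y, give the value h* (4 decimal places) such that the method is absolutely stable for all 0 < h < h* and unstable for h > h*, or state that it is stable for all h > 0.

(-0.9050,0); λ=-10 ⇒ h* = (200/221)/10 = 0.0905.

On y'=λy, z=hλ:
  k1=λy_n ⇒ h·k1=z·y_n;  k2=λ(1+17/20z)y_n ⇒ h·k2=z(1+17/20z)y_n
  y_{n+1}/y_n = 1 − 3/10z + 13/10z(1+17/20z) = 1 + z + 221/200z²
  so R(z) = 1 + z + 221/200z².

Boundary: |R(x)|=1, x<0.
x=-0.66: |R|=0.8213
R=1: x+221/200x²=0 ⇒ x=−200/221=-0.9050; min R=1−1/(4·221/200)=0.7738>−1
Confirm numerically:
  x=-0.848: |R|=0.94661 <1
  x=-0.847: |R|=0.94574 <1
  x=-0.829: |R|=0.93040 <1
  x=-0.462: |R|=0.77386 <1
  x=-1.119: |R|=1.26464 >1
  x=-1.113: |R|=1.25584 >1
  x=-0.935: |R|=1.03102 >1
So |R|<1 on (-0.9050, 0).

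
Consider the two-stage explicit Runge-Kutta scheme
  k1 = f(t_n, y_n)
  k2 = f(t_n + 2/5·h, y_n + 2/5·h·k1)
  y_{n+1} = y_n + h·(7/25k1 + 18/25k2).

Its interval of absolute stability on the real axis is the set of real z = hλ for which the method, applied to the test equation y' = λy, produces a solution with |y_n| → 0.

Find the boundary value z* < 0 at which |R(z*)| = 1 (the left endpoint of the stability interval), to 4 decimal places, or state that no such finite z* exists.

left endpoint -3.4722.

Test eqn y'=λy, z=hλ:
  k1=λy_n ⇒ h·k1=z·y_n;  k2=λ(1+2/5z)y_n ⇒ h·k2=z(1+2/5z)y_n
  y_{n+1}/y_n = 1 + 7/25z + 18/25z(1+2/5z) = 1 + z + 36/125z²
  Hence R(z) = 1 + z + 36/125z².

Find x<0 with |R(x)|<1.
x=-1.55: |R|=0.1419
R=1: x+36/125x²=0 ⇒ x=−125/36=-3.4722; min R=1−1/(4·36/125)=0.1319>−1
Confirm numerically:
  x=-3.111: |R|=0.67636 <1
  x=-2.462: |R|=0.28370 <1
  x=-1.696: |R|=0.13241 <1
  x=-1.682: |R|=0.13279 <1
  x=-4.042: |R|=1.66328 >1
  x=-3.562: |R|=1.09210 >1
So |R|<1 on (-3.4722, 0).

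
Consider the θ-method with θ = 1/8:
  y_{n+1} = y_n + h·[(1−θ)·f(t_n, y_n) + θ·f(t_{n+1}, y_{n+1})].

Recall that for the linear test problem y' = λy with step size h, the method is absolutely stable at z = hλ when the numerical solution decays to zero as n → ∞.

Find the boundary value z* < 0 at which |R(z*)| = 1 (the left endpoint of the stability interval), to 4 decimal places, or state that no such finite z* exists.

left endpoint -2.6667.

Test eqn y'=λy, z=hλ:
  y_{n+1} = y_n + z·[7/8·y_n + 1/8·y_{n+1}] ⇒ (1 − 1/8z)y_{n+1} = (1 + 7/8z)y_n
  R(z) = (1 + 7/8z)/(1 − 1/8z).

Solve |R(x)|<1 on ℝ⁻.
x=-1.06: |R|=0.0640
R=−1: 1+7/8x = −1+1/8x ⇒ -3/4x=2 ⇒ x=2/(-3/4)=-2.6667
Confirm numerically:
  x=-1.576: |R|=0.31662 <1
  x=-1.220: |R|=0.05857 <1
  x=-1.207: |R|=0.04877 <1
  x=-1.105: |R|=0.02910 <1
  x=-3.249: |R|=1.31061 >1
  x=-3.051: |R|=1.20867 >1
  x=-2.803: |R|=1.07572 >1
Interval (-2.6667, 0).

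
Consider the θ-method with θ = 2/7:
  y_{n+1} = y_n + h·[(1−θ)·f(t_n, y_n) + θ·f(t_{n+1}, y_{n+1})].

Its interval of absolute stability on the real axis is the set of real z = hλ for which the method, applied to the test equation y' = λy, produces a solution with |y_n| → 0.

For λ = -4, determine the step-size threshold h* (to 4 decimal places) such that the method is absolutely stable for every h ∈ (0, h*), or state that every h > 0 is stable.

(-4.6667,0); λ=-4 ⇒ h* = (14/3)/4 = 1.1667.

Set f=λy, z=hλ:
  y_{n+1} = y_n + z·[5/7·y_n + 2/7·y_{n+1}] ⇒ (1 − 2/7z)y_{n+1} = (1 + 5/7z)y_n
  ⇒ R(z) = (1 + 5/7z)/(1 − 2/7z).

Find x<0 with |R(x)|<1.
x=-1.4: |R|=0.0000
R=−1: 1+5/7x = −1+2/7x ⇒ -3/7x=2 ⇒ x=2/(-3/7)=-4.6667
Confirm numerically:
  x=-3.914: |R|=0.84772 <1
  x=-2.874: |R|=0.57813 <1
  x=-2.309: |R|=0.39120 <1
  x=-2.115: |R|=0.31834 <1
  x=-5.258: |R|=1.10128 >1
  x=-5.017: |R|=1.06170 >1
  x=-4.782: |R|=1.02089 >1
Stable set (-4.6667, 0).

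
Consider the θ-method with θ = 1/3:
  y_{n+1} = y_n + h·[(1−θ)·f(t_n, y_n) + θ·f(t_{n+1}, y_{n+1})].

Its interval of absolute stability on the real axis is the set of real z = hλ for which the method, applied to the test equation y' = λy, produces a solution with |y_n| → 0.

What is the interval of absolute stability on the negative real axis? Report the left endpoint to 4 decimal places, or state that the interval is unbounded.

Set f=λy, z=hλ:
  y_{n+1} = y_n + z·[2/3·y_n + 1/3·y_{n+1}] ⇒ (1 − 1/3z)y_{n+1} = (1 + 2/3z)y_n
  R(z) = (1 + 2/3z)/(1 − 1/3z).

Solve |R(x)|<1 on ℝ⁻.
x=-1.51: |R|=0.0044
R=−1: 1+2/3x = −1+1/3x ⇒ -1/3x=2 ⇒ x=2/(-1/3)=-6.0000
Confirm numerically:
  x=-5.092: |R|=0.88779 <1
  x=-4.502: |R|=0.80032 <1
  x=-4.361: |R|=0.77734 <1
  x=-3.019: |R|=0.50474 <1
  x=-6.522: |R|=1.05482 >1
  x=-6.368: |R|=1.03928 >1
Stable set (-6.0000, 0).

(-6.0000, 0).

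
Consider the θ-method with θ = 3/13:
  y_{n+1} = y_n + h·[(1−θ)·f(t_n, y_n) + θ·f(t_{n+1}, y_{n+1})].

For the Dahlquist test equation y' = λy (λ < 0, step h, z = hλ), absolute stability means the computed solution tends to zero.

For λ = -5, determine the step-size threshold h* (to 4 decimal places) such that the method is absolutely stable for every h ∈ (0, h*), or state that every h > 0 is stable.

On y'=λy, z=hλ:
  y_{n+1} = y_n + z·[10/13·y_n + 3/13·y_{n+1}] ⇒ (1 − 3/13z)y_{n+1} = (1 + 10/13z)y_n
  so R(z) = (1 + 10/13z)/(1 − 3/13z).

Solve |R(x)|<1 on ℝ⁻.
x=-1.26: |R|=0.0238
R=−1: 1+10/13x = −1+3/13x ⇒ -7/13x=2 ⇒ x=2/(-7/13)=-3.7143
Confirm numerically:
  x=-3.431: |R|=0.91487 <1
  x=-2.970: |R|=0.76221 <1
  x=-2.780: |R|=0.69353 <1
  x=-1.871: |R|=0.30677 <1
  x=-4.311: |R|=1.16107 >1
  x=-4.030: |R|=1.08808 >1
  x=-3.756: |R|=1.01203 >1
Stable set (-3.7143, 0).

(-3.7143,0); λ=-5 ⇒ h* = (26/7)/5 = 0.7429.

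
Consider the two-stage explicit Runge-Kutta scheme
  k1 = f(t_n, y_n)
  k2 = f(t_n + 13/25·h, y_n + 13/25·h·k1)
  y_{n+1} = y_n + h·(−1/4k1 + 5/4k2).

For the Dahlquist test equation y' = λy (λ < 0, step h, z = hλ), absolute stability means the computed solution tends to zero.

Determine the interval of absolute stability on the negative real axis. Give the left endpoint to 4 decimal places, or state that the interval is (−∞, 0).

z∈(-1.5385,0).

With y'=λy (z=hλ):
  k1=λy_n ⇒ h·k1=z·y_n;  k2=λ(1+13/25z)y_n ⇒ h·k2=z(1+13/25z)y_n
  y_{n+1}/y_n = 1 − 1/4z + 5/4z(1+13/25z) = 1 + z + 13/20z²
  so R(z) = 1 + z + 13/20z².

Boundary: |R(x)|=1, x<0.
x=-1.36: |R|=0.8422
R=1: x+13/20x²=0 ⇒ x=−20/13=-1.5385; min R=1−1/(4·13/20)=0.6154>−1
Confirm numerically:
  x=-1.475: |R|=0.93916 <1
  x=-0.878: |R|=0.62307 <1
  x=-0.850: |R|=0.61962 <1
  x=-1.759: |R|=1.25215 >1
  x=-1.748: |R|=1.23808 >1
  x=-1.630: |R|=1.09698 >1
So |R|<1 on (-1.5385, 0).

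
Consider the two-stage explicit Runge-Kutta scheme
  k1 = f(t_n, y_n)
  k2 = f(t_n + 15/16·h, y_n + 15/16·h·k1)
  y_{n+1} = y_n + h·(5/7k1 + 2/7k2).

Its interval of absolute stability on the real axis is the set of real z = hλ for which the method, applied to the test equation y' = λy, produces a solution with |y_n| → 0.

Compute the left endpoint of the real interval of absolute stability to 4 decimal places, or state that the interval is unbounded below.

left endpoint -3.7333.

On y'=λy, z=hλ:
  k1=λy_n ⇒ h·k1=z·y_n;  k2=λ(1+15/16z)y_n ⇒ h·k2=z(1+15/16z)y_n
  y_{n+1}/y_n = 1 + 5/7z + 2/7z(1+15/16z) = 1 + z + 15/56z²
  Hence R(z) = 1 + z + 15/56z².

Solve |R(x)|<1 on ℝ⁻.
x=-1.39: |R|=0.1275
R=1: x+15/56x²=0 ⇒ x=−56/15=-3.7333; min R=1−1/(4·15/56)=0.0667>−1
Confirm numerically:
  x=-3.615: |R|=0.88542 <1
  x=-3.367: |R|=0.66961 <1
  x=-2.823: |R|=0.31164 <1
  x=-1.663: |R|=0.07778 <1
  x=-4.314: |R|=1.67098 >1
  x=-4.277: |R|=1.62284 >1
  x=-3.888: |R|=1.16107 >1
Stable set (-3.7333, 0).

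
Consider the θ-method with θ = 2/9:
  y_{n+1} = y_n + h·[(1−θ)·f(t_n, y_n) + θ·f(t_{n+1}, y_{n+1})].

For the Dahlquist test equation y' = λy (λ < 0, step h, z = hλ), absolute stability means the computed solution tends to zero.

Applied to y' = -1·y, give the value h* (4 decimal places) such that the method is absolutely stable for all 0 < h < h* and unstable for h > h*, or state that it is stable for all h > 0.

(-3.6000,0); λ=-1 ⇒ h* = (18/5)/1 = 3.6000.

Test eqn y'=λy, z=hλ:
  y_{n+1} = y_n + z·[7/9·y_n + 2/9·y_{n+1}] ⇒ (1 − 2/9z)y_{n+1} = (1 + 7/9z)y_n
  Hence R(z) = (1 + 7/9z)/(1 − 2/9z).

Solve |R(x)|<1 on ℝ⁻.
x=-1.19: |R|=0.0589
R=−1: 1+7/9x = −1+2/9x ⇒ -5/9x=2 ⇒ x=2/(-5/9)=-3.6000
Confirm numerically:
  x=-3.145: |R|=0.85121 <1
  x=-2.223: |R|=0.48795 <1
  x=-1.817: |R|=0.29436 <1
  x=-4.000: |R|=1.11765 >1
  x=-3.917: |R|=1.09415 >1
Interval (-3.6000, 0).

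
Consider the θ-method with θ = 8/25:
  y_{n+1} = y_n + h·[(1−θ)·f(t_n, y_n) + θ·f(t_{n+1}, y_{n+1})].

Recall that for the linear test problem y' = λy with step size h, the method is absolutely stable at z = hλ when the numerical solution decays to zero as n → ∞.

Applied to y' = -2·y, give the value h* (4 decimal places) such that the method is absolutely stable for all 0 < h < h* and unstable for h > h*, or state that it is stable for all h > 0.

(-5.5556,0); λ=-2 ⇒ h* = (50/9)/2 = 2.7778.

Set f=λy, z=hλ:
  y_{n+1} = y_n + z·[17/25·y_n + 8/25·y_{n+1}] ⇒ (1 − 8/25z)y_{n+1} = (1 + 17/25z)y_n
  ⇒ R(z) = (1 + 17/25z)/(1 − 8/25z).

Boundary: |R(x)|=1, x<0.
x=-1.7: |R|=0.1010
R=−1: 1+17/25x = −1+8/25x ⇒ -9/25x=2 ⇒ x=2/(-9/25)=-5.5556
Confirm numerically:
  x=-4.329: |R|=0.81488 <1
  x=-3.736: |R|=0.70165 <1
  x=-2.468: |R|=0.37896 <1
  x=-6.108: |R|=1.06731 >1
  x=-5.618: |R|=1.00803 >1
Interval (-5.5556, 0).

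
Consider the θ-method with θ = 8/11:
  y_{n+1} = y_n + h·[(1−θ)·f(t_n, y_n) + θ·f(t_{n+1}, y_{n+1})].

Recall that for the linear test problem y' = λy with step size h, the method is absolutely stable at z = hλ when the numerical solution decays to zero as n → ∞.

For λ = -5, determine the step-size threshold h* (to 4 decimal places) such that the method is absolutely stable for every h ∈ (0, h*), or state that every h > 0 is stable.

With y'=λy (z=hλ):
  y_{n+1} = y_n + z·[3/11·y_n + 8/11·y_{n+1}] ⇒ (1 − 8/11z)y_{n+1} = (1 + 3/11z)y_n
  ⇒ R(z) = (1 + 3/11z)/(1 − 8/11z).

Boundary: |R(x)|=1, x<0.
x=-1.2: |R|=0.3592
x=-2: |R|=0.1852
x=-10: |R|=0.2088
x=-100: |R|=0.3564
θ=8/11≥1/2 ⇒ |1+3/11x|<|1−8/11x| ∀x<0 ⇒ interval (−∞,0).

unbounded; (−∞, 0). Any h>0 works for λ=-5.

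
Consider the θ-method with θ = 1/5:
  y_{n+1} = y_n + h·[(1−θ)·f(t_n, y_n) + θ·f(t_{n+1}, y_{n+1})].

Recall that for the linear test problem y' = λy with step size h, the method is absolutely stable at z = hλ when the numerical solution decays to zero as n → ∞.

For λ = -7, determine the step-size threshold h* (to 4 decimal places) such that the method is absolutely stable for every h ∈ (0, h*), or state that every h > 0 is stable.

(-3.3333,0); λ=-7 ⇒ h* = (10/3)/7 = 0.4762.

Test eqn y'=λy, z=hλ:
  y_{n+1} = y_n + z·[4/5·y_n + 1/5·y_{n+1}] ⇒ (1 − 1/5z)y_{n+1} = (1 + 4/5z)y_n
  Hence R(z) = (1 + 4/5z)/(1 − 1/5z).

Solve |R(x)|<1 on ℝ⁻.
x=-0.91: |R|=0.2301
R=−1: 1+4/5x = −1+1/5x ⇒ -3/5x=2 ⇒ x=2/(-3/5)=-3.3333
Confirm numerically:
  x=-3.000: |R|=0.87500 <1
  x=-2.480: |R|=0.65775 <1
  x=-2.195: |R|=0.52536 <1
  x=-2.045: |R|=0.45138 <1
  x=-3.895: |R|=1.18943 >1
  x=-3.660: |R|=1.11316 >1
So |R|<1 on (-3.3333, 0).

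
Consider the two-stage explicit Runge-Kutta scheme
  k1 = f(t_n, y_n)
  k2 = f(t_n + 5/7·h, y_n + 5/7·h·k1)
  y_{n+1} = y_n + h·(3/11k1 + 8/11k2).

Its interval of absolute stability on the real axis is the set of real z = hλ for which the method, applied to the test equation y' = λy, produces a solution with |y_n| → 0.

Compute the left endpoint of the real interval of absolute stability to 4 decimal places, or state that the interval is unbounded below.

z* = -1.9250.

Test eqn y'=λy, z=hλ:
  k1=λy_n ⇒ h·k1=z·y_n;  k2=λ(1+5/7z)y_n ⇒ h·k2=z(1+5/7z)y_n
  y_{n+1}/y_n = 1 + 3/11z + 8/11z(1+5/7z) = 1 + z + 40/77z²
  ⇒ R(z) = 1 + z + 40/77z².

Boundary: |R(x)|=1, x<0.
x=-0.67: |R|=0.5632
R=1: x+40/77x²=0 ⇒ x=−77/40=-1.9250; min R=1−1/(4·40/77)=0.5188>−1
Confirm numerically:
  x=-1.839: |R|=0.91784 <1
  x=-1.356: |R|=0.59919 <1
  x=-1.121: |R|=0.53180 <1
  x=-2.375: |R|=1.55519 >1
  x=-2.373: |R|=1.55226 >1
  x=-2.320: |R|=1.47605 >1
So |R|<1 on (-1.9250, 0).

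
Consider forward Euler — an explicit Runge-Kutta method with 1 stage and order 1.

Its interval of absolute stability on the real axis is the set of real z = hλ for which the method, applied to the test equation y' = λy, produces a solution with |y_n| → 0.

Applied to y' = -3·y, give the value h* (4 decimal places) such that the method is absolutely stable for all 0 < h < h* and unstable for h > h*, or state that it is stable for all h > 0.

(-2.0000,0); λ=-3 ⇒ h* = 0.6667.

Test eqn y'=λy, z=hλ:
  order 1, 1-stage ⇒ R(z)=1+z
  (e.g. R(-1.41)=-0.41000, |R|=0.41000)

Find x<0 with |R(x)|<1.
x=-1.41: |R|=0.4100
|R(-2.18)|=1.1800 |R(-1.18)|=0.1800 |R(-1.05)|=0.0500
Bisect:
  x_lo=-2.4919 |R|=1.4919  x_hi=-0.1187 |R|=0.8813
  mid=-1.30532 |R|=0.30532 →hi
  mid=-1.89863 |R|=0.89863 →hi
  mid=-2.19529 |R|=1.19529 →lo
  mid=-2.04696 |R|=1.04696 →lo
  mid=-1.97280 |R|=0.97280 →hi
  mid=-2.00988 |R|=1.00988 →lo
  mid=-1.99134 |R|=0.99134 →hi
  mid=-2.00061 |R|=1.00061 →lo
  ...
  [-2.00003,-1.99989] ⇒ x*=-2.0000
Interval (-2.0000, 0).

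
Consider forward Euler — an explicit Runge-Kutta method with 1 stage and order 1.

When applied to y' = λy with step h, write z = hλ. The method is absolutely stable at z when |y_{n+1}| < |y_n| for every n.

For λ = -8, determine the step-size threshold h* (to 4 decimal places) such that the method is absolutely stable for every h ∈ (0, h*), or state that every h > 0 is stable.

Test eqn y'=λy, z=hλ:
  order 1, 1-stage ⇒ R(z)=1+z
  (e.g. R(-1.21)=-0.21000, |R|=0.21000)

Solve |R(x)|<1 on ℝ⁻.
x=-1.21: |R|=0.2100
|R(-1.31)|=0.3100 |R(-1.18)|=0.1800 |R(-0.99)|=0.0100
Bisect:
  x_lo=-2.3168 |R|=1.3168  x_hi=-0.1915 |R|=0.8085
  mid=-1.25415 |R|=0.25415 →hi
  mid=-1.78547 |R|=0.78547 →hi
  mid=-2.05113 |R|=1.05113 →lo
  mid=-1.91830 |R|=0.91830 →hi
  mid=-1.98472 |R|=0.98472 →hi
  mid=-2.01793 |R|=1.01793 →lo
  mid=-2.00132 |R|=1.00132 →lo
  mid=-1.99302 |R|=0.99302 →hi
  ...
  [-2.00003,-1.99990] ⇒ x*=-2.0000
So |R|<1 on (-2.0000, 0).

(-2.0000,0); λ=-8 ⇒ h* = 0.2500.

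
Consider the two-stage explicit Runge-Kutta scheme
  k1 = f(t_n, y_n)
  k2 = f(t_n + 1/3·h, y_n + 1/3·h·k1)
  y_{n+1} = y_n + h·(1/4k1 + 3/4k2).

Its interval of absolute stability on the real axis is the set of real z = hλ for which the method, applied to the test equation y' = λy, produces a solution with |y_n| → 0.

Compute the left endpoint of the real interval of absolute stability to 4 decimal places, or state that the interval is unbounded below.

left endpoint -4.0000.

Test eqn y'=λy, z=hλ:
  k1=λy_n ⇒ h·k1=z·y_n;  k2=λ(1+1/3z)y_n ⇒ h·k2=z(1+1/3z)y_n
  y_{n+1}/y_n = 1 + 1/4z + 3/4z(1+1/3z) = 1 + z + 1/4z²
  Hence R(z) = 1 + z + 1/4z².

Need |R(x)|<1, x<0.
x=-1.03: |R|=0.2352
R=1: x+1/4x²=0 ⇒ x=−4=-4.0000; min R=1−1/(4·1/4)=0.0000>−1
Confirm numerically:
  x=-3.505: |R|=0.56626 <1
  x=-2.874: |R|=0.19097 <1
  x=-2.475: |R|=0.05641 <1
  x=-2.252: |R|=0.01588 <1
  x=-4.592: |R|=1.67962 >1
  x=-4.507: |R|=1.57126 >1
  x=-4.285: |R|=1.30531 >1
Stable set (-4.0000, 0).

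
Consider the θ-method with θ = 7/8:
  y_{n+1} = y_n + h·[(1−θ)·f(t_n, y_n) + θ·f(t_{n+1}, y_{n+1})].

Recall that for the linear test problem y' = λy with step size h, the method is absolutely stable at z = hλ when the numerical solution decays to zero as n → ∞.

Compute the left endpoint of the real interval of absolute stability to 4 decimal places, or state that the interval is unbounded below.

interval (−∞, 0).

Test eqn y'=λy, z=hλ:
  y_{n+1} = y_n + z·[1/8·y_n + 7/8·y_{n+1}] ⇒ (1 − 7/8z)y_{n+1} = (1 + 1/8z)y_n
  so R(z) = (1 + 1/8z)/(1 − 7/8z).

Find x<0 with |R(x)|<1.
x=-0.61: |R|=0.6023
x=-2: |R|=0.2727
x=-10: |R|=0.0256
x=-100: |R|=0.1299
θ=7/8≥1/2 ⇒ |1+1/8x|<|1−7/8x| ∀x<0 ⇒ unbounded interval.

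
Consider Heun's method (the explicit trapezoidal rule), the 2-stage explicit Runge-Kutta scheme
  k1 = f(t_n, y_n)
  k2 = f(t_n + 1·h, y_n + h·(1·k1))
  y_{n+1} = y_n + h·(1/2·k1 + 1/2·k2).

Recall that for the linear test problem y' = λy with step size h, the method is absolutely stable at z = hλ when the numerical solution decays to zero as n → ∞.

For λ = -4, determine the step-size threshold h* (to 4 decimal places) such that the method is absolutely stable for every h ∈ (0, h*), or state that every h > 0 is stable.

On y'=λy, z=hλ:
  order 2, 2-stage ⇒ R(z)=1+z+z^2/2
  (e.g. R(-0.36)=0.70480, |R|=0.70480)

Need |R(x)|<1, x<0.
x=-0.36: |R|=0.7048
|R(-1.74)|=0.7738 |R(-1.46)|=0.6058 |R(-1.42)|=0.5882
Bisect:
  x_lo=-2.8586 |R|=2.2273  x_hi=-0.1381 |R|=0.8714
  mid=-1.49838 |R|=0.62419 →hi
  mid=-2.17850 |R|=1.19444 →lo
  mid=-1.83844 |R|=0.85149 →hi
  mid=-2.00847 |R|=1.00851 →lo
  mid=-1.92346 |R|=0.92639 →hi
  mid=-1.96597 |R|=0.96655 →hi
  mid=-1.98722 |R|=0.98730 →hi
  ...
  [-2.00001,-1.99984] ⇒ x*=-2.0000
Stable set (-2.0000, 0).

(-2.0000,0); λ=-4 ⇒ h* = 0.5000.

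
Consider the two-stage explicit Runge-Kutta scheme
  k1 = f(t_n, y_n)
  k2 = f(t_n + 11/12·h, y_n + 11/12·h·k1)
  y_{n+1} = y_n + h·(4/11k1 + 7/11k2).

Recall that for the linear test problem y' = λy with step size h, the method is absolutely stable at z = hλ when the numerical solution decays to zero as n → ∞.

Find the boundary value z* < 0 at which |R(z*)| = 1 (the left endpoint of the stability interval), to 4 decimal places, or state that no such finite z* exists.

Set f=λy, z=hλ:
  k1=λy_n ⇒ h·k1=z·y_n;  k2=λ(1+11/12z)y_n ⇒ h·k2=z(1+11/12z)y_n
  y_{n+1}/y_n = 1 + 4/11z + 7/11z(1+11/12z) = 1 + z + 7/12z²
  so R(z) = 1 + z + 7/12z².

Solve |R(x)|<1 on ℝ⁻.
x=-1.01: |R|=0.5851
R=1: x+7/12x²=0 ⇒ x=−12/7=-1.7143; min R=1−1/(4·7/12)=0.5714>−1
Confirm numerically:
  x=-1.650: |R|=0.93813 <1
  x=-1.629: |R|=0.91896 <1
  x=-1.461: |R|=0.78414 <1
  x=-0.823: |R|=0.57211 <1
  x=-2.243: |R|=1.69178 >1
  x=-2.052: |R|=1.40424 >1
  x=-1.950: |R|=1.26812 >1
Stable set (-1.7143, 0).

left endpoint -1.7143.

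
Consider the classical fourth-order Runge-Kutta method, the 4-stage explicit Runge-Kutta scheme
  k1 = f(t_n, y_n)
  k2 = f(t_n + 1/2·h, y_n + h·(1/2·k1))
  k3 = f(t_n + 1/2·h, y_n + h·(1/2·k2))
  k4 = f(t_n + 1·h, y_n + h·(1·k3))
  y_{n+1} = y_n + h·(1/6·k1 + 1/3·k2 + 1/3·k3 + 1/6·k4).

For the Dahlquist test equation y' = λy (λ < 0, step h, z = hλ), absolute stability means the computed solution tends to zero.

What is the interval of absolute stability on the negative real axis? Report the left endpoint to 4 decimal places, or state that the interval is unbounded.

(-2.7853, 0).

Test eqn y'=λy, z=hλ:
  order 4, 4-stage ⇒ R(z)=1+z+z^2/2+z^3/6+z^4/24
  (e.g. R(-1.73)=0.27672, |R|=0.27672)

Boundary: |R(x)|=1, x<0.
x=-1.73: |R|=0.2767
|R(-1.87)|=0.2981 |R(-1.74)|=0.2777 |R(-0.69)|=0.5027
Bisect:
  x_lo=-3.3618 |R|=2.2786  x_hi=-0.2122 |R|=0.8088
  mid=-1.78696 |R|=0.28349 →hi
  mid=-2.57436 |R|=0.72584 →hi
  mid=-2.96806 |R|=1.31238 →lo
  mid=-2.77121 |R|=0.97897 →hi
  mid=-2.86963 |R|=1.13478 →lo
  mid=-2.82042 |R|=1.05427 →lo
  mid=-2.79581 |R|=1.01598 →lo
  ...
  [-2.78543,-2.78524] ⇒ x*=-2.7853
Interval (-2.7853, 0).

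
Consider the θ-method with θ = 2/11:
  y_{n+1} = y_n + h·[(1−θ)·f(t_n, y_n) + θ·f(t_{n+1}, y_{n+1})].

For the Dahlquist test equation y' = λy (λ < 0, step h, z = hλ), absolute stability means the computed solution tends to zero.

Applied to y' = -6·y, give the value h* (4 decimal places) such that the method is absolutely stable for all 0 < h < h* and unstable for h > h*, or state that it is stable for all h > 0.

(-3.1429,0); λ=-6 ⇒ h* = (22/7)/6 = 0.5238.

On y'=λy, z=hλ:
  y_{n+1} = y_n + z·[9/11·y_n + 2/11·y_{n+1}] ⇒ (1 − 2/11z)y_{n+1} = (1 + 9/11z)y_n
  R(z) = (1 + 9/11z)/(1 − 2/11z).

Find x<0 with |R(x)|<1.
x=-0.73: |R|=0.3555
R=−1: 1+9/11x = −1+2/11x ⇒ -7/11x=2 ⇒ x=2/(-7/11)=-3.1429
Confirm numerically:
  x=-2.203: |R|=0.57296 <1
  x=-2.153: |R|=0.54730 <1
  x=-2.028: |R|=0.48167 <1
  x=-3.638: |R|=1.18965 >1
  x=-3.464: |R|=1.12539 >1
  x=-3.222: |R|=1.03176 >1
Interval (-3.1429, 0).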